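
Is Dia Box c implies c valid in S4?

Tableau for the negation not (Dia Box c implies c):
1. not (Dia Box c implies c), w0
2. Dia Box c, w0   [neg-implies-rule on 1]
3. not c, w0   [neg-implies-rule on 1]
4. Box c, w1   [Dia-rule on 2: fresh world w1, w0Rw1]
5. c, w1   [Box-rule on 4 via w1Rw1]
Accessibility: w0Rw0, w0Rw1, w1Rw1
The negation has an open branch (countermodel exists).

Invalid (countermodel exists)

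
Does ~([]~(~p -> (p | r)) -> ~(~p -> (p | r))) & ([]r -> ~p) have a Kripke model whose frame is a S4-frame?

Unsatisfiable

1. ~([]~(~p -> (p | r)) -> ~(~p -> (p | r))) & ([]r -> ~p), u
2. ~([]~(~p -> (p | r)) -> ~(~p -> (p | r))), u
3. []r -> ~p, u
4. []~(~p -> (p | r)), u
5. ~p -> (p | r), u
6. ~(~p -> (p | r)), u
7. ~p, u
8. ~(p | r), u
9. ~r, u
10. p | r, u
11. r, u
Accessibility: uRu
Branch closes: r and ~r both at u.
Every branch closes; the branch above is one of them.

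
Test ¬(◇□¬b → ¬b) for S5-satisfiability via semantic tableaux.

1. ¬(◇□¬b → ¬b), u
2. ◇□¬b, u
3. b, u
4. □¬b, v
5. ¬b, u
Accessibility: uRu, uRv, vRu, vRv
Branch closes: b and ¬b both at u.
(One branch shown.) All branches close.

Unsatisfiable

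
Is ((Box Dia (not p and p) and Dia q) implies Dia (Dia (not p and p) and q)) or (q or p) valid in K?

Valid

Tableau for the negation not (((Box Dia (not p and p) and Dia q) implies Dia (Dia (not p and p) and q)) or (q or p)):
1. not (((Box Dia (not p and p) and Dia q) implies Dia (Dia (not p and p) and q)) or (q or p)), u
2. not ((Box Dia (not p and p) and Dia q) implies Dia (Dia (not p and p) and q)), u   [neg-or-rule on 1]
3. not (q or p), u   [neg-or-rule on 1]
4. Box Dia (not p and p) and Dia q, u   [neg-implies-rule on 2]
5. not Dia (Dia (not p and p) and q), u   [neg-implies-rule on 2]
6. not q, u   [neg-or-rule on 3]
7. not p, u   [neg-or-rule on 3]
8. Box Dia (not p and p), u   [and-rule on 4]
9. Dia q, u   [and-rule on 4]
10. q, v   [Dia-rule on 9: fresh world v, uRv]
11. not (Dia (not p and p) and q), v   [neg-Dia-rule on 5 via uRv]
12. Dia (not p and p), v   [Box-rule on 8 via uRv]
13. not Dia (not p and p), v   [neg-and-rule on 11 (branches; this branch)]
14. not p and p, w   [Dia-rule on 12: fresh world w, vRw]
15. not p, w   [and-rule on 14]
16. p, w   [and-rule on 14]
Accessibility: uRv, vRw
Branch closes: p and not p both at w.
Every branch of the negation's tableau closes; the branch above is one of them.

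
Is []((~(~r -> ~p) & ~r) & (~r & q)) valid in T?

Invalid (countermodel exists)

Tableau for the negation ~[]((~(~r -> ~p) & ~r) & (~r & q)):
1. ~[]((~(~r -> ~p) & ~r) & (~r & q)), w0
2. ~((~(~r -> ~p) & ~r) & (~r & q)), w1
3. ~(~r & q), w1
4. ~q, w1
Accessibility: w0Rw0, w0Rw1, w1Rw1
The negation has an open branch (countermodel exists).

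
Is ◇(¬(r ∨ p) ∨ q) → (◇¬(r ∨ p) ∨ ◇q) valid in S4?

Tableau for the negation ¬(◇(¬(r ∨ p) ∨ q) → (◇¬(r ∨ p) ∨ ◇q)):
1. ¬(◇(¬(r ∨ p) ∨ q) → (◇¬(r ∨ p) ∨ ◇q)), 0
2. ◇(¬(r ∨ p) ∨ q), 0
3. ¬(◇¬(r ∨ p) ∨ ◇q), 0
4. ¬◇¬(r ∨ p), 0
5. ¬◇q, 0
6. r ∨ p, 0
7. ¬q, 0
8. p, 0
9. ¬(r ∨ p) ∨ q, 1
10. r ∨ p, 1
11. ¬q, 1
12. ¬(r ∨ p), 1
13. ¬r, 1
14. ¬p, 1
15. p, 1
Accessibility: 0R0, 0R1, 1R1
Branch closes: p and ¬p both at 1.
Every branch of the negation's tableau closes; the branch above is one of them.

Valid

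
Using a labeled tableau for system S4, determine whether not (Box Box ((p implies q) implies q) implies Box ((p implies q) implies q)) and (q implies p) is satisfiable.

Unsatisfiable

1. not (Box Box ((p implies q) implies q) implies Box ((p implies q) implies q)) and (q implies p), u
2. not (Box Box ((p implies q) implies q) implies Box ((p implies q) implies q)), u
3. q implies p, u
4. Box Box ((p implies q) implies q), u
5. not Box ((p implies q) implies q), u
6. Box ((p implies q) implies q), u
7. (p implies q) implies q, u
8. p, u
9. not (p implies q), u
10. not q, u
11. not ((p implies q) implies q), v
12. p implies q, v
13. not q, v
14. Box ((p implies q) implies q), v
15. (p implies q) implies q, v
16. not p, v
17. not (p implies q), v
18. p, v
Accessibility: uRu, uRv, vRv
Branch closes: p and not p both at v.
(One branch shown.) All branches close.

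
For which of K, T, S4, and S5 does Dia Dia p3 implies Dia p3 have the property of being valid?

T-tableau for the negation not (Dia Dia p3 implies Dia p3):
1. not (Dia Dia p3 implies Dia p3), 0
2. Dia Dia p3, 0
3. not Dia p3, 0
4. not p3, 0
5. Dia p3, 1
6. not p3, 1
7. p3, 2
Accessibility: 0R0, 0R1, 1R1, 1R2, 2R2
Complete open branch: countermodel on a T-frame, so not valid in T, nor in K (the same frame is also a K-frame).
S4-tableau for the negation not (Dia Dia p3 implies Dia p3):
1. not (Dia Dia p3 implies Dia p3), 0
2. Dia Dia p3, 0
3. not Dia p3, 0
4. not p3, 0
5. Dia p3, 1
6. not p3, 1
7. p3, 2
8. not p3, 2
Accessibility: 0R0, 0R1, 0R2, 1R1, 1R2, 2R2
Branch closes: p3 and not p3 both at 2.
Every branch closes (one shown): valid in S4, hence also in S5 (every theorem of S4 is a theorem of S5).

S4, S5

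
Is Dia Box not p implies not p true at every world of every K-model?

No, not valid

Tableau for the negation not (Dia Box not p implies not p):
1. not (Dia Box not p implies not p), w0
2. Dia Box not p, w0
3. p, w0
4. Box not p, w1
Accessibility: w0Rw1
The negation has an open branch (countermodel exists).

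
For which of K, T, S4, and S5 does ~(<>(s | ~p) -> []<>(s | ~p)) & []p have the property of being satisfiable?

K, T, S4

S5-tableau for the formula:
1. ~(<>(s | ~p) -> []<>(s | ~p)) & []p, w0
2. ~(<>(s | ~p) -> []<>(s | ~p)), w0
3. []p, w0
4. <>(s | ~p), w0
5. ~[]<>(s | ~p), w0
6. p, w0
7. s | ~p, w1
8. p, w1
9. s, w1
10. ~<>(s | ~p), w2
11. p, w2
12. ~(s | ~p), w0
13. ~s, w0
14. ~(s | ~p), w1
15. ~s, w1
Accessibility: w0Rw0, w0Rw1, w0Rw2, w1Rw0, w1Rw1, w1Rw2, w2Rw0, w2Rw1, w2Rw2
Branch closes: s and ~s both at w1.
Every branch closes (one shown): unsatisfiable in S5.
S4-tableau for the formula:
1. ~(<>(s | ~p) -> []<>(s | ~p)) & []p, w0
2. ~(<>(s | ~p) -> []<>(s | ~p)), w0
3. []p, w0
4. <>(s | ~p), w0
5. ~[]<>(s | ~p), w0
6. p, w0
7. s | ~p, w1
8. p, w1
9. s, w1
10. ~<>(s | ~p), w2
11. p, w2
12. ~(s | ~p), w2
13. ~s, w2
Accessibility: w0Rw0, w0Rw1, w0Rw2, w1Rw1, w2Rw2
Complete open branch: satisfiable in S4, hence also in K, T (this S4-model is also a K-model and a T-model).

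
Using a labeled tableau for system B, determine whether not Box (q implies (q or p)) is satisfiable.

1. not Box (q implies (q or p)), w0
2. not (q implies (q or p)), w1
3. q, w1
4. not (q or p), w1
5. not q, w1
6. not p, w1
Accessibility: w0Rw0, w0Rw1, w1Rw0, w1Rw1
Branch closes: q and not q both at w1.
All branches of the tableau close; one closing branch shown above.

No, unsatisfiable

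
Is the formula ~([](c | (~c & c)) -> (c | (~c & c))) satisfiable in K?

1. ~([](c | (~c & c)) -> (c | (~c & c))), w0
2. [](c | (~c & c)), w0   [~->-rule on 1]
3. ~(c | (~c & c)), w0   [~->-rule on 1]
4. ~c, w0   [~|-rule on 3]
5. ~(~c & c), w0   [~|-rule on 3]

Satisfiable (open branch found)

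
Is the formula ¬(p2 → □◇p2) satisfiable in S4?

1. ¬(p2 → □◇p2), 0
2. p2, 0   [¬→-rule on 1]
3. ¬□◇p2, 0   [¬→-rule on 1]
4. ¬◇p2, 1   [¬□-rule on 3: fresh world 1, 0R1]
5. ¬p2, 1   [¬◇-rule on 4 via 1R1]
Accessibility: 0R0, 0R1, 1R1

Satisfiable (open branch found)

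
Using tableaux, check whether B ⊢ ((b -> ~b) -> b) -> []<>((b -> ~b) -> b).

Valid

Tableau for the negation ~(((b -> ~b) -> b) -> []<>((b -> ~b) -> b)):
1. ~(((b -> ~b) -> b) -> []<>((b -> ~b) -> b)), w0
2. (b -> ~b) -> b, w0
3. ~[]<>((b -> ~b) -> b), w0
4. ~(b -> ~b), w0
5. b, w0
6. ~<>((b -> ~b) -> b), w1
7. ~((b -> ~b) -> b), w0
8. b -> ~b, w0
9. ~b, w0
Accessibility: w0Rw0, w0Rw1, w1Rw0, w1Rw1
Branch closes: b and ~b both at w0.
All branches of the negation close; one closing branch shown above.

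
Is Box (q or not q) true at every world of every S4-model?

Valid

Tableau for the negation not Box (q or not q):
1. not Box (q or not q), w0
2. not (q or not q), w1   [neg-Box-rule on 1: fresh world w1, w0Rw1]
3. not q, w1   [neg-or-rule on 2]
4. q, w1   [neg-or-rule on 2]
Accessibility: w0Rw0, w0Rw1, w1Rw1
Branch closes: q and not q both at w1.
Every branch of the negation's tableau closes; the branch above is one of them.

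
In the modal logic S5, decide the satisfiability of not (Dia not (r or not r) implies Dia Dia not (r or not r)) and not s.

No, unsatisfiable

1. not (Dia not (r or not r) implies Dia Dia not (r or not r)) and not s, w0
2. not (Dia not (r or not r) implies Dia Dia not (r or not r)), w0   [and-rule on 1]
3. not s, w0   [and-rule on 1]
4. Dia not (r or not r), w0   [neg-implies-rule on 2]
5. not Dia Dia not (r or not r), w0   [neg-implies-rule on 2]
6. not Dia not (r or not r), w0   [neg-Dia-rule on 5 via w0Rw0]
7. r or not r, w0   [neg-Dia-rule on 6 via w0Rw0]
8. not r, w0   [or-rule on 7 (branches; this branch)]
9. not (r or not r), w1   [Dia-rule on 4: fresh world w1, w0Rw1]
10. not r, w1   [neg-or-rule on 9]
11. r, w1   [neg-or-rule on 9]
Accessibility: w0Rw0, w0Rw1, w1Rw0, w1Rw1
Branch closes: r and not r both at w1.
Every branch closes; the branch above is one of them.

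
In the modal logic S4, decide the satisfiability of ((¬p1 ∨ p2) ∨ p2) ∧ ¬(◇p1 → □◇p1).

1. ((¬p1 ∨ p2) ∨ p2) ∧ ¬(◇p1 → □◇p1), u
2. (¬p1 ∨ p2) ∨ p2, u
3. ¬(◇p1 → □◇p1), u
4. ◇p1, u
5. ¬□◇p1, u
6. p2, u
7. p1, v
8. ¬◇p1, w
9. ¬p1, w
Accessibility: uRu, uRv, uRw, vRv, wRw

Yes, satisfiable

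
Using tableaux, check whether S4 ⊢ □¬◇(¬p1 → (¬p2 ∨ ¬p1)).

Tableau for the negation ¬□¬◇(¬p1 → (¬p2 ∨ ¬p1)):
1. ¬□¬◇(¬p1 → (¬p2 ∨ ¬p1)), 0
2. ◇(¬p1 → (¬p2 ∨ ¬p1)), 1   [¬□-rule on 1: fresh world 1, 0R1]
3. ¬p1 → (¬p2 ∨ ¬p1), 2   [◇-rule on 2: fresh world 2, 1R2]
4. ¬p2 ∨ ¬p1, 2   [→-rule on 3 (branches; this branch)]
5. ¬p1, 2   [∨-rule on 4 (branches; this branch)]
Accessibility: 0R0, 0R1, 0R2, 1R1, 1R2, 2R2
The negation has an open branch (countermodel exists).

No, not valid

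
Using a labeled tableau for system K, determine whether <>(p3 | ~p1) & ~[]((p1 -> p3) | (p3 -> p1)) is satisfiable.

No, unsatisfiable

1. <>(p3 | ~p1) & ~[]((p1 -> p3) | (p3 -> p1)), u
2. <>(p3 | ~p1), u
3. ~[]((p1 -> p3) | (p3 -> p1)), u
4. p3 | ~p1, v
5. ~p1, v
6. ~((p1 -> p3) | (p3 -> p1)), w
7. ~(p1 -> p3), w
8. ~(p3 -> p1), w
9. p1, w
10. ~p3, w
11. p3, w
12. ~p1, w
Accessibility: uRv, uRw
Branch closes: p3 and ~p3 both at w.
Every branch closes; the branch above is one of them.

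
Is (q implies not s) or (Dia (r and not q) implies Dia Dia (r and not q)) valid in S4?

Valid in S4

Tableau for the negation not ((q implies not s) or (Dia (r and not q) implies Dia Dia (r and not q))):
1. not ((q implies not s) or (Dia (r and not q) implies Dia Dia (r and not q))), w0
2. not (q implies not s), w0
3. not (Dia (r and not q) implies Dia Dia (r and not q)), w0
4. q, w0
5. s, w0
6. Dia (r and not q), w0
7. not Dia Dia (r and not q), w0
8. not Dia (r and not q), w0
9. not (r and not q), w0
10. r and not q, w1
11. r, w1
12. not q, w1
13. not Dia (r and not q), w1
14. not (r and not q), w1
15. q, w1
Accessibility: w0Rw0, w0Rw1, w1Rw1
Branch closes: q and not q both at w1.
All branches of the negation close; one closing branch shown above.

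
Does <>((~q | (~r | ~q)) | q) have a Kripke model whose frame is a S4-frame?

Satisfiable (open branch found)

1. <>((~q | (~r | ~q)) | q), 0
2. (~q | (~r | ~q)) | q, 1   [<>-rule on 1: fresh world 1, 0R1]
3. q, 1   [|-rule on 2 (branches; this branch)]
Accessibility: 0R0, 0R1, 1R1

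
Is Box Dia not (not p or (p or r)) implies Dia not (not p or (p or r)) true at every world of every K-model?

Tableau for the negation not (Box Dia not (not p or (p or r)) implies Dia not (not p or (p or r))):
1. not (Box Dia not (not p or (p or r)) implies Dia not (not p or (p or r))), w0
2. Box Dia not (not p or (p or r)), w0   [neg-implies-rule on 1]
3. not Dia not (not p or (p or r)), w0   [neg-implies-rule on 1]
The negation has an open branch (countermodel exists).

Not valid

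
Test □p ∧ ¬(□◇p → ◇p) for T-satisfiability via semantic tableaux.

1. □p ∧ ¬(□◇p → ◇p), u
2. □p, u
3. ¬(□◇p → ◇p), u
4. □◇p, u
5. ¬◇p, u
6. p, u
7. ◇p, u
8. ¬p, u
Accessibility: uRu
Branch closes: p and ¬p both at u.
Every branch closes; the branch above is one of them.

Unsatisfiable (every branch closes)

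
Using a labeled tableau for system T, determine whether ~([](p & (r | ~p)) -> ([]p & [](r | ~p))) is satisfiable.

Unsatisfiable (every branch closes)

1. ~([](p & (r | ~p)) -> ([]p & [](r | ~p))), w0
2. [](p & (r | ~p)), w0   [~->-rule on 1]
3. ~([]p & [](r | ~p)), w0   [~->-rule on 1]
4. p & (r | ~p), w0   [[]-rule on 2 via w0Rw0]
5. p, w0   [&-rule on 4]
6. r | ~p, w0   [&-rule on 4]
7. ~[](r | ~p), w0   [~&-rule on 3 (branches; this branch)]
8. r, w0   [|-rule on 6 (branches; this branch)]
9. ~(r | ~p), w1   [~[]-rule on 7: fresh world w1, w0Rw1]
10. ~r, w1   [~|-rule on 9]
11. p, w1   [~|-rule on 9]
12. p & (r | ~p), w1   [[]-rule on 2 via w0Rw1]
13. r | ~p, w1   [&-rule on 12]
14. ~p, w1   [|-rule on 13 (branches; this branch)]
Accessibility: w0Rw0, w0Rw1, w1Rw1
Branch closes: p and ~p both at w1.
All branches of the tableau close; one closing branch shown above.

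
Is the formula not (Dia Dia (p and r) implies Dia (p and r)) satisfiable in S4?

1. not (Dia Dia (p and r) implies Dia (p and r)), w0
2. Dia Dia (p and r), w0   [neg-implies-rule on 1]
3. not Dia (p and r), w0   [neg-implies-rule on 1]
4. not (p and r), w0   [neg-Dia-rule on 3 via w0Rw0]
5. not r, w0   [neg-and-rule on 4 (branches; this branch)]
6. Dia (p and r), w1   [Dia-rule on 2: fresh world w1, w0Rw1]
7. not (p and r), w1   [neg-Dia-rule on 3 via w0Rw1]
8. not r, w1   [neg-and-rule on 7 (branches; this branch)]
9. p and r, w2   [Dia-rule on 6: fresh world w2, w1Rw2]
10. p, w2   [and-rule on 9]
11. r, w2   [and-rule on 9]
12. not (p and r), w2   [neg-Dia-rule on 3 via w0Rw2]
13. not r, w2   [neg-and-rule on 12 (branches; this branch)]
Accessibility: w0Rw0, w0Rw1, w0Rw2, w1Rw1, w1Rw2, w2Rw2
Branch closes: r and not r both at w2.
Every branch closes; the branch above is one of them.

Unsatisfiable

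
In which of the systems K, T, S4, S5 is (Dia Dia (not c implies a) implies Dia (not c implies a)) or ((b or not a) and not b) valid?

S4, S5

T-tableau for the negation not ((Dia Dia (not c implies a) implies Dia (not c implies a)) or ((b or not a) and not b)):
1. not ((Dia Dia (not c implies a) implies Dia (not c implies a)) or ((b or not a) and not b)), u
2. not (Dia Dia (not c implies a) implies Dia (not c implies a)), u
3. not ((b or not a) and not b), u
4. Dia Dia (not c implies a), u
5. not Dia (not c implies a), u
6. not (not c implies a), u
7. not c, u
8. not a, u
9. b, u
10. Dia (not c implies a), v
11. not (not c implies a), v
12. not c, v
13. not a, v
14. not c implies a, w
15. a, w
Accessibility: uRu, uRv, vRv, vRw, wRw
Complete open branch: countermodel on a T-frame, so not valid in T, nor in K (the same frame is also a K-frame).
S4-tableau for the negation not ((Dia Dia (not c implies a) implies Dia (not c implies a)) or ((b or not a) and not b)):
1. not ((Dia Dia (not c implies a) implies Dia (not c implies a)) or ((b or not a) and not b)), u
2. not (Dia Dia (not c implies a) implies Dia (not c implies a)), u
3. not ((b or not a) and not b), u
4. Dia Dia (not c implies a), u
5. not Dia (not c implies a), u
6. not (not c implies a), u
7. not c, u
8. not a, u
9. b, u
10. Dia (not c implies a), v
11. not (not c implies a), v
12. not c, v
13. not a, v
14. not c implies a, w
15. not (not c implies a), w
16. not c, w
17. not a, w
18. a, w
Accessibility: uRu, uRv, uRw, vRv, vRw, wRw
Branch closes: a and not a both at w.
Every branch closes (one shown): valid in S4, hence also in S5 (every theorem of S4 is a theorem of S5).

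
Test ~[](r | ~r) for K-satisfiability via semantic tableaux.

1. ~[](r | ~r), 0
2. ~(r | ~r), 1   [~[]-rule on 1: fresh world 1, 0R1]
3. ~r, 1   [~|-rule on 2]
4. r, 1   [~|-rule on 2]
Accessibility: 0R1
Branch closes: r and ~r both at 1.
(One branch shown.) All branches close.

No, unsatisfiable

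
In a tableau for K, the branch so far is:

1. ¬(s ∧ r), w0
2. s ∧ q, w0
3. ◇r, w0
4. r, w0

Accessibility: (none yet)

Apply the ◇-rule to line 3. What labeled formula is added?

a fresh world w1 with w0Rw1, and r at w1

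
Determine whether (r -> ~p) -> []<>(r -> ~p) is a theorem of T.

Tableau for the negation ~((r -> ~p) -> []<>(r -> ~p)):
1. ~((r -> ~p) -> []<>(r -> ~p)), 0
2. r -> ~p, 0
3. ~[]<>(r -> ~p), 0
4. ~p, 0
5. ~<>(r -> ~p), 1
6. ~(r -> ~p), 1
7. r, 1
8. p, 1
Accessibility: 0R0, 0R1, 1R1
The negation has an open branch (countermodel exists).

Not valid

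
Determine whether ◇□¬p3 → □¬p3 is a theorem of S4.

Not valid

Tableau for the negation ¬(◇□¬p3 → □¬p3):
1. ¬(◇□¬p3 → □¬p3), 0
2. ◇□¬p3, 0   [¬→-rule on 1]
3. ¬□¬p3, 0   [¬→-rule on 1]
4. □¬p3, 1   [◇-rule on 2: fresh world 1, 0R1]
5. ¬p3, 1   [□-rule on 4 via 1R1]
6. p3, 2   [¬□-rule on 3: fresh world 2, 0R2]
Accessibility: 0R0, 0R1, 0R2, 1R1, 2R2
The negation has an open branch (countermodel exists).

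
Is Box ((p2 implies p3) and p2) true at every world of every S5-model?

Not valid

Tableau for the negation not Box ((p2 implies p3) and p2):
1. not Box ((p2 implies p3) and p2), u
2. not ((p2 implies p3) and p2), v
3. not p2, v
Accessibility: uRu, uRv, vRu, vRv
The negation has an open branch (countermodel exists).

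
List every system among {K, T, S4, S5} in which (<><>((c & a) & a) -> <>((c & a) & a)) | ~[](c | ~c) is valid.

S4-tableau for the negation ~((<><>((c & a) & a) -> <>((c & a) & a)) | ~[](c | ~c)):
1. ~((<><>((c & a) & a) -> <>((c & a) & a)) | ~[](c | ~c)), u
2. ~(<><>((c & a) & a) -> <>((c & a) & a)), u
3. [](c | ~c), u
4. <><>((c & a) & a), u
5. ~<>((c & a) & a), u
6. c | ~c, u
7. ~((c & a) & a), u
8. ~c, u
9. ~(c & a), u
10. ~a, u
11. <>((c & a) & a), v
12. c | ~c, v
13. ~((c & a) & a), v
14. ~c, v
15. ~(c & a), v
16. ~a, v
17. (c & a) & a, w
18. c & a, w
19. a, w
20. c, w
21. c | ~c, w
22. ~((c & a) & a), w
23. ~(c & a), w
24. ~a, w
Accessibility: uRu, uRv, uRw, vRv, vRw, wRw
Branch closes: a and ~a both at w.
Every branch closes (one shown): valid in S4, hence also in S5 (every theorem of S4 is a theorem of S5).
T-tableau for the negation ~((<><>((c & a) & a) -> <>((c & a) & a)) | ~[](c | ~c)):
1. ~((<><>((c & a) & a) -> <>((c & a) & a)) | ~[](c | ~c)), u
2. ~(<><>((c & a) & a) -> <>((c & a) & a)), u
3. [](c | ~c), u
4. <><>((c & a) & a), u
5. ~<>((c & a) & a), u
6. c | ~c, u
7. ~((c & a) & a), u
8. ~c, u
9. ~a, u
10. <>((c & a) & a), v
11. c | ~c, v
12. ~((c & a) & a), v
13. ~c, v
14. ~a, v
15. (c & a) & a, w
16. c & a, w
17. a, w
18. c, w
Accessibility: uRu, uRv, vRv, vRw, wRw
Complete open branch: countermodel on a T-frame, so not valid in T, nor in K (the same frame is also a K-frame).

S4, S5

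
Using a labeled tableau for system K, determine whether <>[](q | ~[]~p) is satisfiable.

1. <>[](q | ~[]~p), w0
2. [](q | ~[]~p), w1   [<>-rule on 1: fresh world w1, w0Rw1]
Accessibility: w0Rw1

Satisfiable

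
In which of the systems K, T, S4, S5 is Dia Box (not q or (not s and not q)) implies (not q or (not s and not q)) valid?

S4-tableau for the negation not (Dia Box (not q or (not s and not q)) implies (not q or (not s and not q))):
1. not (Dia Box (not q or (not s and not q)) implies (not q or (not s and not q))), w0
2. Dia Box (not q or (not s and not q)), w0
3. not (not q or (not s and not q)), w0
4. q, w0
5. not (not s and not q), w0
6. Box (not q or (not s and not q)), w1
7. not q or (not s and not q), w1
8. not s and not q, w1
9. not s, w1
10. not q, w1
Accessibility: w0Rw0, w0Rw1, w1Rw1
Complete open branch: countermodel on an S4-frame, so not valid in S4, nor in K, T (the same frame is also a K-frame and a T-frame).
S5-tableau for the negation not (Dia Box (not q or (not s and not q)) implies (not q or (not s and not q))):
1. not (Dia Box (not q or (not s and not q)) implies (not q or (not s and not q))), w0
2. Dia Box (not q or (not s and not q)), w0
3. not (not q or (not s and not q)), w0
4. q, w0
5. not (not s and not q), w0
6. Box (not q or (not s and not q)), w1
7. not q or (not s and not q), w0
8. not q or (not s and not q), w1
9. not s and not q, w0
10. not s, w0
11. not q, w0
Accessibility: w0Rw0, w0Rw1, w1Rw0, w1Rw1
Branch closes: q and not q both at w0.
Every branch closes (one shown): valid in S5.

S5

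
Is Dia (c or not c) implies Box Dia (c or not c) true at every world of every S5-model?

Tableau for the negation not (Dia (c or not c) implies Box Dia (c or not c)):
1. not (Dia (c or not c) implies Box Dia (c or not c)), 0
2. Dia (c or not c), 0   [neg-implies-rule on 1]
3. not Box Dia (c or not c), 0   [neg-implies-rule on 1]
4. c or not c, 1   [Dia-rule on 2: fresh world 1, 0R1]
5. not c, 1   [or-rule on 4 (branches; this branch)]
6. not Dia (c or not c), 2   [neg-Box-rule on 3: fresh world 2, 0R2]
7. not (c or not c), 0   [neg-Dia-rule on 6 via 2R0]
8. not c, 0   [neg-or-rule on 7]
9. c, 0   [neg-or-rule on 7]
Accessibility: 0R0, 0R1, 0R2, 1R0, 1R1, 1R2, 2R0, 2R1, 2R2
Branch closes: c and not c both at 0.
All branches of the negation close; one closing branch shown above.

Valid in S5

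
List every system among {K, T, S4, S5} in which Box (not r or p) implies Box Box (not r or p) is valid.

S4-tableau for the negation not (Box (not r or p) implies Box Box (not r or p)):
1. not (Box (not r or p) implies Box Box (not r or p)), u
2. Box (not r or p), u
3. not Box Box (not r or p), u
4. not r or p, u
5. p, u
6. not Box (not r or p), v
7. not r or p, v
8. p, v
9. not (not r or p), w
10. r, w
11. not p, w
12. not r or p, w
13. p, w
Accessibility: uRu, uRv, uRw, vRv, vRw, wRw
Branch closes: p and not p both at w.
Every branch closes (one shown): valid in S4, hence also in S5 (every theorem of S4 is a theorem of S5).
T-tableau for the negation not (Box (not r or p) implies Box Box (not r or p)):
1. not (Box (not r or p) implies Box Box (not r or p)), u
2. Box (not r or p), u
3. not Box Box (not r or p), u
4. not r or p, u
5. p, u
6. not Box (not r or p), v
7. not r or p, v
8. p, v
9. not (not r or p), w
10. r, w
11. not p, w
Accessibility: uRu, uRv, vRv, vRw, wRw
Complete open branch: countermodel on a T-frame, so not valid in T, nor in K (the same frame is also a K-frame).

S4, S5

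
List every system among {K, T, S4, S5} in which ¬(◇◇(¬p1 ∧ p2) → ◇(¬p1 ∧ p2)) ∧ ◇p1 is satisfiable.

K, T

S4-tableau for the formula:
1. ¬(◇◇(¬p1 ∧ p2) → ◇(¬p1 ∧ p2)) ∧ ◇p1, u
2. ¬(◇◇(¬p1 ∧ p2) → ◇(¬p1 ∧ p2)), u
3. ◇p1, u
4. ◇◇(¬p1 ∧ p2), u
5. ¬◇(¬p1 ∧ p2), u
6. ¬(¬p1 ∧ p2), u
7. ¬p2, u
8. p1, v
9. ¬(¬p1 ∧ p2), v
10. ¬p2, v
11. ◇(¬p1 ∧ p2), w
12. ¬(¬p1 ∧ p2), w
13. ¬p2, w
14. ¬p1 ∧ p2, x
15. ¬p1, x
16. p2, x
17. ¬(¬p1 ∧ p2), x
18. ¬p2, x
Accessibility: uRu, uRv, uRw, uRx, vRv, wRw, wRx, xRx
Branch closes: p2 and ¬p2 both at x.
Every branch closes (one shown): unsatisfiable in S4, hence also in S5 (every S5-frame is an S4-frame).
T-tableau for the formula:
1. ¬(◇◇(¬p1 ∧ p2) → ◇(¬p1 ∧ p2)) ∧ ◇p1, u
2. ¬(◇◇(¬p1 ∧ p2) → ◇(¬p1 ∧ p2)), u
3. ◇p1, u
4. ◇◇(¬p1 ∧ p2), u
5. ¬◇(¬p1 ∧ p2), u
6. ¬(¬p1 ∧ p2), u
7. ¬p2, u
8. p1, v
9. ¬(¬p1 ∧ p2), v
10. ¬p2, v
11. ◇(¬p1 ∧ p2), w
12. ¬(¬p1 ∧ p2), w
13. ¬p2, w
14. ¬p1 ∧ p2, x
15. ¬p1, x
16. p2, x
Accessibility: uRu, uRv, uRw, vRv, wRw, wRx, xRx
Complete open branch: satisfiable in T, hence also in K (this T-model is also a K-model).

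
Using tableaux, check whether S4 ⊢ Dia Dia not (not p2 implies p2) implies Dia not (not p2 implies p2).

Tableau for the negation not (Dia Dia not (not p2 implies p2) implies Dia not (not p2 implies p2)):
1. not (Dia Dia not (not p2 implies p2) implies Dia not (not p2 implies p2)), u
2. Dia Dia not (not p2 implies p2), u
3. not Dia not (not p2 implies p2), u
4. not p2 implies p2, u
5. p2, u
6. Dia not (not p2 implies p2), v
7. not p2 implies p2, v
8. p2, v
9. not (not p2 implies p2), w
10. not p2, w
11. not p2 implies p2, w
12. p2, w
Accessibility: uRu, uRv, uRw, vRv, vRw, wRw
Branch closes: p2 and not p2 both at w.
All branches of the negation close; one closing branch shown above.

Valid in S4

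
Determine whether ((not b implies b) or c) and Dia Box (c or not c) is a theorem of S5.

No, not valid

Tableau for the negation not (((not b implies b) or c) and Dia Box (c or not c)):
1. not (((not b implies b) or c) and Dia Box (c or not c)), w0
2. not ((not b implies b) or c), w0   [neg-and-rule on 1 (branches; this branch)]
3. not (not b implies b), w0   [neg-or-rule on 2]
4. not c, w0   [neg-or-rule on 2]
5. not b, w0   [neg-implies-rule on 3]
Accessibility: w0Rw0
The negation has an open branch (countermodel exists).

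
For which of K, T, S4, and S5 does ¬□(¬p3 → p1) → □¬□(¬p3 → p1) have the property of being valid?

S5

S5-tableau for the negation ¬(¬□(¬p3 → p1) → □¬□(¬p3 → p1)):
1. ¬(¬□(¬p3 → p1) → □¬□(¬p3 → p1)), u
2. ¬□(¬p3 → p1), u   [¬→-rule on 1]
3. ¬□¬□(¬p3 → p1), u   [¬→-rule on 1]
4. ¬(¬p3 → p1), v   [¬□-rule on 2: fresh world v, uRv]
5. ¬p3, v   [¬→-rule on 4]
6. ¬p1, v   [¬→-rule on 4]
7. □(¬p3 → p1), w   [¬□-rule on 3: fresh world w, uRw]
8. ¬p3 → p1, u   [□-rule on 7 via wRu]
9. ¬p3 → p1, v   [□-rule on 7 via wRv]
10. ¬p3 → p1, w   [□-rule on 7 via wRw]
11. p1, u   [→-rule on 8 (branches; this branch)]
12. p1, v   [→-rule on 9 (branches; this branch)]
Accessibility: uRu, uRv, uRw, vRu, vRv, vRw, wRu, wRv, wRw
Branch closes: p1 and ¬p1 both at v.
Every branch closes (one shown): valid in S5.
S4-tableau for the negation ¬(¬□(¬p3 → p1) → □¬□(¬p3 → p1)):
1. ¬(¬□(¬p3 → p1) → □¬□(¬p3 → p1)), u
2. ¬□(¬p3 → p1), u   [¬→-rule on 1]
3. ¬□¬□(¬p3 → p1), u   [¬→-rule on 1]
4. ¬(¬p3 → p1), v   [¬□-rule on 2: fresh world v, uRv]
5. ¬p3, v   [¬→-rule on 4]
6. ¬p1, v   [¬→-rule on 4]
7. □(¬p3 → p1), w   [¬□-rule on 3: fresh world w, uRw]
8. ¬p3 → p1, w   [□-rule on 7 via wRw]
9. p1, w   [→-rule on 8 (branches; this branch)]
Accessibility: uRu, uRv, uRw, vRv, wRw
Complete open branch: countermodel on an S4-frame, so not valid in S4, nor in K, T (the same frame is also a K-frame and a T-frame).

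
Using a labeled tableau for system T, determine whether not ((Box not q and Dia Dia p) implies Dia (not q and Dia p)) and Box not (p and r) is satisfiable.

1. not ((Box not q and Dia Dia p) implies Dia (not q and Dia p)) and Box not (p and r), w0
2. not ((Box not q and Dia Dia p) implies Dia (not q and Dia p)), w0   [and-rule on 1]
3. Box not (p and r), w0   [and-rule on 1]
4. Box not q and Dia Dia p, w0   [neg-implies-rule on 2]
5. not Dia (not q and Dia p), w0   [neg-implies-rule on 2]
6. Box not q, w0   [and-rule on 4]
7. Dia Dia p, w0   [and-rule on 4]
8. not (p and r), w0   [Box-rule on 3 via w0Rw0]
9. not (not q and Dia p), w0   [neg-Dia-rule on 5 via w0Rw0]
10. not q, w0   [Box-rule on 6 via w0Rw0]
11. not r, w0   [neg-and-rule on 8 (branches; this branch)]
12. not Dia p, w0   [neg-and-rule on 9 (branches; this branch)]
13. not p, w0   [neg-Dia-rule on 12 via w0Rw0]
14. Dia p, w1   [Dia-rule on 7: fresh world w1, w0Rw1]
15. not (p and r), w1   [Box-rule on 3 via w0Rw1]
16. not (not q and Dia p), w1   [neg-Dia-rule on 5 via w0Rw1]
17. not q, w1   [Box-rule on 6 via w0Rw1]
18. not p, w1   [neg-Dia-rule on 12 via w0Rw1]
19. not r, w1   [neg-and-rule on 15 (branches; this branch)]
20. not Dia p, w1   [neg-and-rule on 16 (branches; this branch)]
21. p, w2   [Dia-rule on 14: fresh world w2, w1Rw2]
22. not p, w2   [neg-Dia-rule on 20 via w1Rw2]
Accessibility: w0Rw0, w0Rw1, w1Rw1, w1Rw2, w2Rw2
Branch closes: p and not p both at w2.
(One branch shown.) All branches close.

Unsatisfiable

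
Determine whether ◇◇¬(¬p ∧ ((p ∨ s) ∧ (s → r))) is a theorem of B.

Tableau for the negation ¬◇◇¬(¬p ∧ ((p ∨ s) ∧ (s → r))):
1. ¬◇◇¬(¬p ∧ ((p ∨ s) ∧ (s → r))), 0
2. ¬◇¬(¬p ∧ ((p ∨ s) ∧ (s → r))), 0
3. ¬p ∧ ((p ∨ s) ∧ (s → r)), 0
4. ¬p, 0
5. (p ∨ s) ∧ (s → r), 0
6. p ∨ s, 0
7. s → r, 0
8. s, 0
9. r, 0
Accessibility: 0R0
The negation has an open branch (countermodel exists).

Invalid (countermodel exists)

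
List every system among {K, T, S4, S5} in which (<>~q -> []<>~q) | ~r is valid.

S5-tableau for the negation ~((<>~q -> []<>~q) | ~r):
1. ~((<>~q -> []<>~q) | ~r), w0
2. ~(<>~q -> []<>~q), w0
3. r, w0
4. <>~q, w0
5. ~[]<>~q, w0
6. ~q, w1
7. ~<>~q, w2
8. q, w0
9. q, w1
Accessibility: w0Rw0, w0Rw1, w0Rw2, w1Rw0, w1Rw1, w1Rw2, w2Rw0, w2Rw1, w2Rw2
Branch closes: q and ~q both at w1.
Every branch closes (one shown): valid in S5.
S4-tableau for the negation ~((<>~q -> []<>~q) | ~r):
1. ~((<>~q -> []<>~q) | ~r), w0
2. ~(<>~q -> []<>~q), w0
3. r, w0
4. <>~q, w0
5. ~[]<>~q, w0
6. ~q, w1
7. ~<>~q, w2
8. q, w2
Accessibility: w0Rw0, w0Rw1, w0Rw2, w1Rw1, w2Rw2
Complete open branch: countermodel on an S4-frame, so not valid in S4, nor in K, T (the same frame is also a K-frame and a T-frame).

S5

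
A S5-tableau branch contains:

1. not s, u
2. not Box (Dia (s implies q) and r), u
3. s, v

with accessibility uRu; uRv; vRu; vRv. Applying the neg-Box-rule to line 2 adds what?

a fresh world w with uRw, and not (Dia (s implies q) and r) at w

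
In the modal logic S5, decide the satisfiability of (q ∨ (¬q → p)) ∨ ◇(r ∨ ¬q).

Satisfiable

1. (q ∨ (¬q → p)) ∨ ◇(r ∨ ¬q), 0
2. ◇(r ∨ ¬q), 0
3. r ∨ ¬q, 1
4. ¬q, 1
Accessibility: 0R0, 0R1, 1R0, 1R1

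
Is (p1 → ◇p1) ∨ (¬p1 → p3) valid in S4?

Tableau for the negation ¬((p1 → ◇p1) ∨ (¬p1 → p3)):
1. ¬((p1 → ◇p1) ∨ (¬p1 → p3)), 0
2. ¬(p1 → ◇p1), 0
3. ¬(¬p1 → p3), 0
4. p1, 0
5. ¬◇p1, 0
6. ¬p1, 0
7. ¬p3, 0
Accessibility: 0R0
Branch closes: p1 and ¬p1 both at 0.
Every branch of the negation's tableau closes; the branch above is one of them.

Valid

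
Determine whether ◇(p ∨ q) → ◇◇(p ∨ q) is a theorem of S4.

Tableau for the negation ¬(◇(p ∨ q) → ◇◇(p ∨ q)):
1. ¬(◇(p ∨ q) → ◇◇(p ∨ q)), w0
2. ◇(p ∨ q), w0
3. ¬◇◇(p ∨ q), w0
4. ¬◇(p ∨ q), w0
5. ¬(p ∨ q), w0
6. ¬p, w0
7. ¬q, w0
8. p ∨ q, w1
9. ¬◇(p ∨ q), w1
10. ¬(p ∨ q), w1
11. ¬p, w1
12. ¬q, w1
13. q, w1
Accessibility: w0Rw0, w0Rw1, w1Rw1
Branch closes: q and ¬q both at w1.
All branches of the negation close; one closing branch shown above.

Yes, valid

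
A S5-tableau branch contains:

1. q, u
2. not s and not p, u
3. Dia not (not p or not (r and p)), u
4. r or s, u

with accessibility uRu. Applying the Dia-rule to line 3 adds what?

a fresh world v with uRv, and not (not p or not (r and p)) at v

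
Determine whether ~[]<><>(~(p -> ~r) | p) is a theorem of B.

Not valid

Tableau for the negation []<><>(~(p -> ~r) | p):
1. []<><>(~(p -> ~r) | p), u
2. <><>(~(p -> ~r) | p), u   [[]-rule on 1 via uRu]
3. <>(~(p -> ~r) | p), v   [<>-rule on 2: fresh world v, uRv]
4. <><>(~(p -> ~r) | p), v   [[]-rule on 1 via uRv]
5. ~(p -> ~r) | p, w   [<>-rule on 3: fresh world w, vRw]
6. p, w   [|-rule on 5 (branches; this branch)]
7. <>(~(p -> ~r) | p), x   [<>-rule on 4: fresh world x, vRx]
8. ~(p -> ~r) | p, y   [<>-rule on 7: fresh world y, xRy]
9. p, y   [|-rule on 8 (branches; this branch)]
Accessibility: uRu, uRv, vRu, vRv, vRw, vRx, wRv, wRw, xRv, xRx, xRy, yRx, yRy
The negation has an open branch (countermodel exists).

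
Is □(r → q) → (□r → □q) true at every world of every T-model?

Tableau for the negation ¬(□(r → q) → (□r → □q)):
1. ¬(□(r → q) → (□r → □q)), 0
2. □(r → q), 0
3. ¬(□r → □q), 0
4. □r, 0
5. ¬□q, 0
6. r → q, 0
7. r, 0
8. q, 0
9. ¬q, 1
10. r → q, 1
11. r, 1
12. q, 1
Accessibility: 0R0, 0R1, 1R1
Branch closes: q and ¬q both at 1.
All branches of the negation close; one closing branch shown above.

Yes, valid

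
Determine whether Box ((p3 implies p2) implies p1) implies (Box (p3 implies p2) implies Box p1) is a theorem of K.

Tableau for the negation not (Box ((p3 implies p2) implies p1) implies (Box (p3 implies p2) implies Box p1)):
1. not (Box ((p3 implies p2) implies p1) implies (Box (p3 implies p2) implies Box p1)), u
2. Box ((p3 implies p2) implies p1), u
3. not (Box (p3 implies p2) implies Box p1), u
4. Box (p3 implies p2), u
5. not Box p1, u
6. not p1, v
7. (p3 implies p2) implies p1, v
8. p3 implies p2, v
9. not (p3 implies p2), v
10. p3, v
11. not p2, v
12. p2, v
Accessibility: uRv
Branch closes: p2 and not p2 both at v.
All branches of the negation close; one closing branch shown above.

Valid in K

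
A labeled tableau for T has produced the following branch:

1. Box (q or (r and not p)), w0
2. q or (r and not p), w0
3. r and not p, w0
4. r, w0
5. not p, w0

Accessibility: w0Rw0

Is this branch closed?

No world carries both an atom and its negation.

No, open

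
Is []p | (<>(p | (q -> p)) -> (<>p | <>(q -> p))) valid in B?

Tableau for the negation ~([]p | (<>(p | (q -> p)) -> (<>p | <>(q -> p)))):
1. ~([]p | (<>(p | (q -> p)) -> (<>p | <>(q -> p)))), u
2. ~[]p, u
3. ~(<>(p | (q -> p)) -> (<>p | <>(q -> p))), u
4. <>(p | (q -> p)), u
5. ~(<>p | <>(q -> p)), u
6. ~<>p, u
7. ~<>(q -> p), u
8. ~p, u
9. ~(q -> p), u
10. q, u
11. ~p, v
12. ~(q -> p), v
13. q, v
14. p | (q -> p), w
15. ~p, w
16. ~(q -> p), w
17. q, w
18. q -> p, w
19. p, w
Accessibility: uRu, uRv, uRw, vRu, vRv, wRu, wRw
Branch closes: p and ~p both at w.
All branches of the negation close; one closing branch shown above.

Valid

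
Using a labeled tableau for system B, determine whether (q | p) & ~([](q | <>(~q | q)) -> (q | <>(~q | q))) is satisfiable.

1. (q | p) & ~([](q | <>(~q | q)) -> (q | <>(~q | q))), 0
2. q | p, 0   [&-rule on 1]
3. ~([](q | <>(~q | q)) -> (q | <>(~q | q))), 0   [&-rule on 1]
4. [](q | <>(~q | q)), 0   [~->-rule on 3]
5. ~(q | <>(~q | q)), 0   [~->-rule on 3]
6. ~q, 0   [~|-rule on 5]
7. ~<>(~q | q), 0   [~|-rule on 5]
8. q | <>(~q | q), 0   [[]-rule on 4 via 0R0]
9. ~(~q | q), 0   [~<>-rule on 7 via 0R0]
10. q, 0   [~|-rule on 9]
Accessibility: 0R0
Branch closes: q and ~q both at 0.
Every branch closes; the branch above is one of them.

No, unsatisfiable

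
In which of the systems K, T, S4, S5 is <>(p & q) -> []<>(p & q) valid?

S5-tableau for the negation ~(<>(p & q) -> []<>(p & q)):
1. ~(<>(p & q) -> []<>(p & q)), w0
2. <>(p & q), w0   [~->-rule on 1]
3. ~[]<>(p & q), w0   [~->-rule on 1]
4. p & q, w1   [<>-rule on 2: fresh world w1, w0Rw1]
5. p, w1   [&-rule on 4]
6. q, w1   [&-rule on 4]
7. ~<>(p & q), w2   [~[]-rule on 3: fresh world w2, w0Rw2]
8. ~(p & q), w0   [~<>-rule on 7 via w2Rw0]
9. ~(p & q), w1   [~<>-rule on 7 via w2Rw1]
10. ~(p & q), w2   [~<>-rule on 7 via w2Rw2]
11. ~q, w0   [~&-rule on 8 (branches; this branch)]
12. ~q, w1   [~&-rule on 9 (branches; this branch)]
Accessibility: w0Rw0, w0Rw1, w0Rw2, w1Rw0, w1Rw1, w1Rw2, w2Rw0, w2Rw1, w2Rw2
Branch closes: q and ~q both at w1.
Every branch closes (one shown): valid in S5.
S4-tableau for the negation ~(<>(p & q) -> []<>(p & q)):
1. ~(<>(p & q) -> []<>(p & q)), w0
2. <>(p & q), w0   [~->-rule on 1]
3. ~[]<>(p & q), w0   [~->-rule on 1]
4. p & q, w1   [<>-rule on 2: fresh world w1, w0Rw1]
5. p, w1   [&-rule on 4]
6. q, w1   [&-rule on 4]
7. ~<>(p & q), w2   [~[]-rule on 3: fresh world w2, w0Rw2]
8. ~(p & q), w2   [~<>-rule on 7 via w2Rw2]
9. ~q, w2   [~&-rule on 8 (branches; this branch)]
Accessibility: w0Rw0, w0Rw1, w0Rw2, w1Rw1, w2Rw2
Complete open branch: countermodel on an S4-frame, so not valid in S4, nor in K, T (the same frame is also a K-frame and a T-frame).

S5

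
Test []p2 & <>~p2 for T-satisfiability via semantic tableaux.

No, unsatisfiable

1. []p2 & <>~p2, u
2. []p2, u   [&-rule on 1]
3. <>~p2, u   [&-rule on 1]
4. p2, u   [[]-rule on 2 via uRu]
5. ~p2, v   [<>-rule on 3: fresh world v, uRv]
6. p2, v   [[]-rule on 2 via uRv]
Accessibility: uRu, uRv, vRv
Branch closes: p2 and ~p2 both at v.
(One branch shown.) All branches close.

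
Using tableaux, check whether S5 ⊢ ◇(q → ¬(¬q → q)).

Invalid (countermodel exists)

Tableau for the negation ¬◇(q → ¬(¬q → q)):
1. ¬◇(q → ¬(¬q → q)), w0
2. ¬(q → ¬(¬q → q)), w0
3. q, w0
4. ¬q → q, w0
Accessibility: w0Rw0
The negation has an open branch (countermodel exists).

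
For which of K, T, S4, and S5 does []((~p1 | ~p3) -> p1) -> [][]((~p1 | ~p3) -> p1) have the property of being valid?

S4, S5

S4-tableau for the negation ~([]((~p1 | ~p3) -> p1) -> [][]((~p1 | ~p3) -> p1)):
1. ~([]((~p1 | ~p3) -> p1) -> [][]((~p1 | ~p3) -> p1)), 0
2. []((~p1 | ~p3) -> p1), 0
3. ~[][]((~p1 | ~p3) -> p1), 0
4. (~p1 | ~p3) -> p1, 0
5. ~(~p1 | ~p3), 0
6. p1, 0
7. p3, 0
8. ~[]((~p1 | ~p3) -> p1), 1
9. (~p1 | ~p3) -> p1, 1
10. ~(~p1 | ~p3), 1
11. p1, 1
12. p3, 1
13. ~((~p1 | ~p3) -> p1), 2
14. ~p1 | ~p3, 2
15. ~p1, 2
16. (~p1 | ~p3) -> p1, 2
17. ~p3, 2
18. ~(~p1 | ~p3), 2
19. p1, 2
20. p3, 2
Accessibility: 0R0, 0R1, 0R2, 1R1, 1R2, 2R2
Branch closes: p1 and ~p1 both at 2.
Every branch closes (one shown): valid in S4, hence also in S5 (every theorem of S4 is a theorem of S5).
T-tableau for the negation ~([]((~p1 | ~p3) -> p1) -> [][]((~p1 | ~p3) -> p1)):
1. ~([]((~p1 | ~p3) -> p1) -> [][]((~p1 | ~p3) -> p1)), 0
2. []((~p1 | ~p3) -> p1), 0
3. ~[][]((~p1 | ~p3) -> p1), 0
4. (~p1 | ~p3) -> p1, 0
5. p1, 0
6. ~[]((~p1 | ~p3) -> p1), 1
7. (~p1 | ~p3) -> p1, 1
8. p1, 1
9. ~((~p1 | ~p3) -> p1), 2
10. ~p1 | ~p3, 2
11. ~p1, 2
12. ~p3, 2
Accessibility: 0R0, 0R1, 1R1, 1R2, 2R2
Complete open branch: countermodel on a T-frame, so not valid in T, nor in K (the same frame is also a K-frame).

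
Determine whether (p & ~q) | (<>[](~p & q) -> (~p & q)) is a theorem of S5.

Yes, valid

Tableau for the negation ~((p & ~q) | (<>[](~p & q) -> (~p & q))):
1. ~((p & ~q) | (<>[](~p & q) -> (~p & q))), 0
2. ~(p & ~q), 0
3. ~(<>[](~p & q) -> (~p & q)), 0
4. <>[](~p & q), 0
5. ~(~p & q), 0
6. q, 0
7. p, 0
8. [](~p & q), 1
9. ~p & q, 0
10. ~p, 0
Accessibility: 0R0, 0R1, 1R0, 1R1
Branch closes: p and ~p both at 0.
All branches of the negation close; one closing branch shown above.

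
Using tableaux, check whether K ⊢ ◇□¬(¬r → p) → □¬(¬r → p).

Invalid (countermodel exists)

Tableau for the negation ¬(◇□¬(¬r → p) → □¬(¬r → p)):
1. ¬(◇□¬(¬r → p) → □¬(¬r → p)), w0
2. ◇□¬(¬r → p), w0
3. ¬□¬(¬r → p), w0
4. □¬(¬r → p), w1
5. ¬r → p, w2
6. p, w2
Accessibility: w0Rw1, w0Rw2
The negation has an open branch (countermodel exists).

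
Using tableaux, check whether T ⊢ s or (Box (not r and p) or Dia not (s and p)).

Valid in T

Tableau for the negation not (s or (Box (not r and p) or Dia not (s and p))):
1. not (s or (Box (not r and p) or Dia not (s and p))), 0
2. not s, 0   [neg-or-rule on 1]
3. not (Box (not r and p) or Dia not (s and p)), 0   [neg-or-rule on 1]
4. not Box (not r and p), 0   [neg-or-rule on 3]
5. not Dia not (s and p), 0   [neg-or-rule on 3]
6. s and p, 0   [neg-Dia-rule on 5 via 0R0]
7. s, 0   [and-rule on 6]
8. p, 0   [and-rule on 6]
Accessibility: 0R0
Branch closes: s and not s both at 0.
Every branch of the negation's tableau closes; the branch above is one of them.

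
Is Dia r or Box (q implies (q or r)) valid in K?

Tableau for the negation not (Dia r or Box (q implies (q or r))):
1. not (Dia r or Box (q implies (q or r))), w0
2. not Dia r, w0
3. not Box (q implies (q or r)), w0
4. not (q implies (q or r)), w1
5. q, w1
6. not (q or r), w1
7. not q, w1
8. not r, w1
Accessibility: w0Rw1
Branch closes: q and not q both at w1.
All branches of the negation close; one closing branch shown above.

Valid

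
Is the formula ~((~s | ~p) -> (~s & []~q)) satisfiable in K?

1. ~((~s | ~p) -> (~s & []~q)), w0
2. ~s | ~p, w0
3. ~(~s & []~q), w0
4. ~p, w0
5. ~[]~q, w0
6. q, w1
Accessibility: w0Rw1

Yes, satisfiable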